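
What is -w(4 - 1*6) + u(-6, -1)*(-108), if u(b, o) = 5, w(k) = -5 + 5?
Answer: -540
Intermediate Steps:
w(k) = 0
-w(4 - 1*6) + u(-6, -1)*(-108) = -1*0 + 5*(-108) = 0 - 540 = -540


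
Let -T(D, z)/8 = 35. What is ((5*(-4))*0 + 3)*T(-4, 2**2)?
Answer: -840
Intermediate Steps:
T(D, z) = -280 (T(D, z) = -8*35 = -280)
((5*(-4))*0 + 3)*T(-4, 2**2) = ((5*(-4))*0 + 3)*(-280) = (-20*0 + 3)*(-280) = (0 + 3)*(-280) = 3*(-280) = -840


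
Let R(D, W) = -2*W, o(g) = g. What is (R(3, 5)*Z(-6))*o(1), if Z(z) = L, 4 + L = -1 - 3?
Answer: 80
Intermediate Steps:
L = -8 (L = -4 + (-1 - 3) = -4 - 4 = -8)
Z(z) = -8
(R(3, 5)*Z(-6))*o(1) = (-2*5*(-8))*1 = -10*(-8)*1 = 80*1 = 80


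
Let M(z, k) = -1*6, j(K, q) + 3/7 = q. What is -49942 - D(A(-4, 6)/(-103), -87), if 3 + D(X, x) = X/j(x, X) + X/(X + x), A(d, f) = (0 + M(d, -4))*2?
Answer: -11172518951/223725 ≈ -49939.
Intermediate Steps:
j(K, q) = -3/7 + q
M(z, k) = -6
A(d, f) = -12 (A(d, f) = (0 - 6)*2 = -6*2 = -12)
D(X, x) = -3 + X/(-3/7 + X) + X/(X + x) (D(X, x) = -3 + (X/(-3/7 + X) + X/(X + x)) = -3 + X/(-3/7 + X) + X/(X + x))
-49942 - D(A(-4, 6)/(-103), -87) = -49942 - (-7*(-12/(-103))**2 + 6*(-12/(-103)) + 9*(-87) - 14*(-12/(-103))*(-87))/(-(-36)/(-103) - 3*(-87) + 7*(-12/(-103))**2 + 7*(-12/(-103))*(-87)) = -49942 - (-7*(-12*(-1/103))**2 + 6*(-12*(-1/103)) - 783 - 14*(-12*(-1/103))*(-87))/(-(-36)*(-1)/103 + 261 + 7*(-12*(-1/103))**2 + 7*(-12*(-1/103))*(-87)) = -49942 - (-7*(12/103)**2 + 6*(12/103) - 783 - 14*12/103*(-87))/(-3*12/103 + 261 + 7*(12/103)**2 + 7*(12/103)*(-87)) = -49942 - (-7*144/10609 + 72/103 - 783 + 14616/103)/(-36/103 + 261 + 7*(144/10609) - 7308/103) = -49942 - (-1008/10609 + 72/103 - 783 + 14616/103)/(-36/103 + 261 + 1008/10609 - 7308/103) = -49942 - (-6794991)/(2013525/10609*10609) = -49942 - 10609*(-6794991)/(2013525*10609) = -49942 - 1*(-754999/223725) = -49942 + 754999/223725 = -11172518951/223725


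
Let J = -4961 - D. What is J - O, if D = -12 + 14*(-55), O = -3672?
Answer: -507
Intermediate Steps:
D = -782 (D = -12 - 770 = -782)
J = -4179 (J = -4961 - 1*(-782) = -4961 + 782 = -4179)
J - O = -4179 - 1*(-3672) = -4179 + 3672 = -507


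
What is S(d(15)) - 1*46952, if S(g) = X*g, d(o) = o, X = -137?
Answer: -49007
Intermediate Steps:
S(g) = -137*g
S(d(15)) - 1*46952 = -137*15 - 1*46952 = -2055 - 46952 = -49007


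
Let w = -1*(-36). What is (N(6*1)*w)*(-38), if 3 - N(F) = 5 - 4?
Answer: -2736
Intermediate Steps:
w = 36
N(F) = 2 (N(F) = 3 - (5 - 4) = 3 - 1*1 = 3 - 1 = 2)
(N(6*1)*w)*(-38) = (2*36)*(-38) = 72*(-38) = -2736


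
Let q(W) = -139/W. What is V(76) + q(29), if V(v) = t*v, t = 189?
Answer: 416417/29 ≈ 14359.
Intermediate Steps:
V(v) = 189*v
V(76) + q(29) = 189*76 - 139/29 = 14364 - 139*1/29 = 14364 - 139/29 = 416417/29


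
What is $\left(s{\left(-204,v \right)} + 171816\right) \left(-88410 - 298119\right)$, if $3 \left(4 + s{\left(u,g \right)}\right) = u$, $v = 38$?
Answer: $-66384036576$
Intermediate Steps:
$s{\left(u,g \right)} = -4 + \frac{u}{3}$
$\left(s{\left(-204,v \right)} + 171816\right) \left(-88410 - 298119\right) = \left(\left(-4 + \frac{1}{3} \left(-204\right)\right) + 171816\right) \left(-88410 - 298119\right) = \left(\left(-4 - 68\right) + 171816\right) \left(-386529\right) = \left(-72 + 171816\right) \left(-386529\right) = 171744 \left(-386529\right) = -66384036576$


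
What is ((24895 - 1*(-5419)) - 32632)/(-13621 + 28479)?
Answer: -61/391 ≈ -0.15601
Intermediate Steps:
((24895 - 1*(-5419)) - 32632)/(-13621 + 28479) = ((24895 + 5419) - 32632)/14858 = (30314 - 32632)*(1/14858) = -2318*1/14858 = -61/391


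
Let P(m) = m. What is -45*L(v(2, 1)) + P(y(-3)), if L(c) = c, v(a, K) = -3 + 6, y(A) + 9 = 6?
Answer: -138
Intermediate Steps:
y(A) = -3 (y(A) = -9 + 6 = -3)
v(a, K) = 3
-45*L(v(2, 1)) + P(y(-3)) = -45*3 - 3 = -135 - 3 = -138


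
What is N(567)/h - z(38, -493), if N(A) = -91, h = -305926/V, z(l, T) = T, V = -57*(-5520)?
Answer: 89726879/152963 ≈ 586.59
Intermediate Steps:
V = 314640
h = -152963/157320 (h = -305926/314640 = -305926*1/314640 = -152963/157320 ≈ -0.97231)
N(567)/h - z(38, -493) = -91/(-152963/157320) - 1*(-493) = -91*(-157320/152963) + 493 = 14316120/152963 + 493 = 89726879/152963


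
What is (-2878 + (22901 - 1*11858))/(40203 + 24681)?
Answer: 8165/64884 ≈ 0.12584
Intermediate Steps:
(-2878 + (22901 - 1*11858))/(40203 + 24681) = (-2878 + (22901 - 11858))/64884 = (-2878 + 11043)*(1/64884) = 8165*(1/64884) = 8165/64884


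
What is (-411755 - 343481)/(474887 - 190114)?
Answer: -755236/284773 ≈ -2.6521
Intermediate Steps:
(-411755 - 343481)/(474887 - 190114) = -755236/284773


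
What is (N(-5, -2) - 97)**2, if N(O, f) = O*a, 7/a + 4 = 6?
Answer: 52441/4 ≈ 13110.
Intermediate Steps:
a = 7/2 (a = 7/(-4 + 6) = 7/2 ≈ 3.5000)
N(O, f) = 7*O/2 (N(O, f) = O*(7/2) = 7*O/2)
(N(-5, -2) - 97)**2 = ((7/2)*(-5) - 97)**2 = (-35/2 - 97)**2 = (-229/2)**2 = 52441/4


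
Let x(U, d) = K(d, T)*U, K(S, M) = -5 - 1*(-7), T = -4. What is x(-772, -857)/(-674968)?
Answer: 193/84371 ≈ 0.0022875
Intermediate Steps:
K(S, M) = 2 (K(S, M) = -5 + 7 = 2)
x(U, d) = 2*U
x(-772, -857)/(-674968) = (2*(-772))/(-674968) = -1544*(-1/674968) = 193/84371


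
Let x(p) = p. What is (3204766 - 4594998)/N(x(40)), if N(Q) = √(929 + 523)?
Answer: -695116*√3/33 ≈ -36484.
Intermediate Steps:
N(Q) = 22*√3 (N(Q) = √1452 = 22*√3)
(3204766 - 4594998)/N(x(40)) = (3204766 - 4594998)/((22*√3)) = -695116*√3/33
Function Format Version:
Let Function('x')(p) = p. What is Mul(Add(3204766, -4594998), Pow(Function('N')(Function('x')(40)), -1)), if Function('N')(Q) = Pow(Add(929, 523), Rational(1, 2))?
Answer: Mul(Rational(-695116, 33), Pow(3, Rational(1, 2))) ≈ -36484.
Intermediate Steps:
Function('N')(Q) = Mul(22, Pow(3, Rational(1, 2))) (Function('N')(Q) = Pow(1452, Rational(1, 2)) = Mul(22, Pow(3, Rational(1, 2))))
Mul(Add(3204766, -4594998), Pow(Function('N')(Function('x')(40)), -1)) = Mul(Add(3204766, -4594998), Pow(Mul(22, Pow(3, Rational(1, 2))), -1)) = Mul(-1390232, Mul(Rational(1, 66), Pow(3, Rational(1, 2)))) = Mul(Rational(-695116, 33), Pow(3, Rational(1, 2)))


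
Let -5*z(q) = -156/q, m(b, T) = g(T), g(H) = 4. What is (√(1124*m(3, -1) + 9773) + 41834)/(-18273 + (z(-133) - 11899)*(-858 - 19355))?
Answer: 13909805/79966567769 + 665*√14269/159933135538 ≈ 0.00017444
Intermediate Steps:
m(b, T) = 4
z(q) = 156/(5*q) (z(q) = -(-156)/(5*q) = 156/(5*q))
(√(1124*m(3, -1) + 9773) + 41834)/(-18273 + (z(-133) - 11899)*(-858 - 19355)) = (√(1124*4 + 9773) + 41834)/(-18273 + ((156/5)/(-133) - 11899)*(-858 - 19355)) = (√(4496 + 9773) + 41834)/(-18273 + ((156/5)*(-1/133) - 11899)*(-20213)) = (√14269 + 41834)/(-18273 + (-156/665 - 11899)*(-20213)) = (41834 + √14269)/(-18273 - 7912991/665*(-20213)) = (41834 + √14269)/(-18273 + 159945287083/665) = (41834 + √14269)/(159933135538/665) = (41834 + √14269)*(665/159933135538) = 13909805/79966567769 + 665*√14269/159933135538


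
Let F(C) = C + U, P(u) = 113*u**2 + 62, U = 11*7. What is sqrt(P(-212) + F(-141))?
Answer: sqrt(5078670) ≈ 2253.6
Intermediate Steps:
U = 77
P(u) = 62 + 113*u**2
F(C) = 77 + C (F(C) = C + 77 = 77 + C)
sqrt(P(-212) + F(-141)) = sqrt((62 + 113*(-212)**2) + (77 - 141)) = sqrt((62 + 113*44944) - 64) = sqrt((62 + 5078672) - 64) = sqrt(5078734 - 64) = sqrt(5078670)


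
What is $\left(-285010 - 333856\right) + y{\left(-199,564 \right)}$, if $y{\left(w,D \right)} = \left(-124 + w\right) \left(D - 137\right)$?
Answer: $-756787$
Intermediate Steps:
$y{\left(w,D \right)} = \left(-137 + D\right) \left(-124 + w\right)$ ($y{\left(w,D \right)} = \left(-124 + w\right) \left(-137 + D\right) = \left(-137 + D\right) \left(-124 + w\right)$)
$\left(-285010 - 333856\right) + y{\left(-199,564 \right)} = \left(-285010 - 333856\right) + \left(16988 - -27263 - 69936 + 564 \left(-199\right)\right) = -618866 + \left(16988 + 27263 - 69936 - 112236\right) = -618866 - 137921 = -756787$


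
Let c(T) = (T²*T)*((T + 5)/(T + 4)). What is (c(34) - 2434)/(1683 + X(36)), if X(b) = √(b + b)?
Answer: 134674034/5979547 - 1440364*√2/17938641 ≈ 22.409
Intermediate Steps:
X(b) = √2*√b (X(b) = √(2*b) = √2*√b)
c(T) = T³*(5 + T)/(4 + T) (c(T) = T³*((5 + T)/(4 + T)) = T³*(5 + T)/(4 + T))
(c(34) - 2434)/(1683 + X(36)) = (34³*(5 + 34)/(4 + 34) - 2434)/(1683 + √2*√36) = (39304*39/38 - 2434)/(1683 + √2*6) = (39304*(1/38)*39 - 2434)/(1683 + 6*√2) = (766428/19 - 2434)/(1683 + 6*√2) = 720182/(19*(1683 + 6*√2))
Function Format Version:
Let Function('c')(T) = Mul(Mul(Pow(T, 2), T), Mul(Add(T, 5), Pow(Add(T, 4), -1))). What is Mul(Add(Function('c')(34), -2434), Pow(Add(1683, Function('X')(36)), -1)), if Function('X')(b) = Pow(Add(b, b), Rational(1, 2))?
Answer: Add(Rational(134674034, 5979547), Mul(Rational(-1440364, 17938641), Pow(2, Rational(1, 2)))) ≈ 22.409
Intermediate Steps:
Function('X')(b) = Mul(Pow(2, Rational(1, 2)), Pow(b, Rational(1, 2))) (Function('X')(b) = Pow(Mul(2, b), Rational(1, 2)) = Mul(Pow(2, Rational(1, 2)), Pow(b, Rational(1, 2))))
Function('c')(T) = Mul(Pow(T, 3), Pow(Add(4, T), -1), Add(5, T)) (Function('c')(T) = Mul(Pow(T, 3), Mul(Add(5, T), Pow(Add(4, T), -1))) = Mul(Pow(T, 3), Mul(Pow(Add(4, T), -1), Add(5, T))) = Mul(Pow(T, 3), Pow(Add(4, T), -1), Add(5, T)))
Mul(Add(Function('c')(34), -2434), Pow(Add(1683, Function('X')(36)), -1)) = Mul(Add(Mul(Pow(34, 3), Pow(Add(4, 34), -1), Add(5, 34)), -2434), Pow(Add(1683, Mul(Pow(2, Rational(1, 2)), Pow(36, Rational(1, 2)))), -1)) = Mul(Add(Mul(39304, Pow(38, -1), 39), -2434), Pow(Add(1683, Mul(Pow(2, Rational(1, 2)), 6)), -1)) = Mul(Add(Mul(39304, Rational(1, 38), 39), -2434), Pow(Add(1683, Mul(6, Pow(2, Rational(1, 2)))), -1)) = Mul(Add(Rational(766428, 19), -2434), Pow(Add(1683, Mul(6, Pow(2, Rational(1, 2)))), -1)) = Mul(Rational(720182, 19), Pow(Add(1683, Mul(6, Pow(2, Rational(1, 2)))), -1))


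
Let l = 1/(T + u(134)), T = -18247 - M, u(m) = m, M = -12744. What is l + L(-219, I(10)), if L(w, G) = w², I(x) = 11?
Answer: 257502608/5369 ≈ 47961.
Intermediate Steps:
T = -5503 (T = -18247 - 1*(-12744) = -18247 + 12744 = -5503)
l = -1/5369 (l = 1/(-5503 + 134) = 1/(-5369) = -1/5369 ≈ -0.00018625)
l + L(-219, I(10)) = -1/5369 + (-219)² = -1/5369 + 47961 = 257502608/5369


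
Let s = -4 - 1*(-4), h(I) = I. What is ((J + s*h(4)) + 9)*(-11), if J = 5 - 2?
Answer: -132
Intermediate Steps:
J = 3
s = 0 (s = -4 + 4 = 0)
((J + s*h(4)) + 9)*(-11) = ((3 + 0*4) + 9)*(-11) = ((3 + 0) + 9)*(-11) = (3 + 9)*(-11) = 12*(-11) = -132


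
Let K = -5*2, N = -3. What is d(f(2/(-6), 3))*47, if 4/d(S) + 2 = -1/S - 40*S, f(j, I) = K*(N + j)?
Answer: -56400/400609 ≈ -0.14079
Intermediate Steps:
K = -10
f(j, I) = 30 - 10*j (f(j, I) = -10*(-3 + j) = 30 - 10*j)
d(S) = 4/(-2 - 1/S - 40*S) (d(S) = 4/(-2 + (-1/S - 40*S)) = 4/(-2 - 1/S - 40*S))
d(f(2/(-6), 3))*47 = -4*(30 - 20/(-6))/(1 + 2*(30 - 20/(-6)) + 40*(30 - 20/(-6))²)*47 = -4*(30 - 20*(-1)/6)/(1 + 2*(30 - 20*(-1)/6) + 40*(30 - 20*(-1)/6)²)*47 = -4*(30 - 10*(-⅓))/(1 + 2*(30 - 10*(-⅓)) + 40*(30 - 10*(-⅓))²)*47 = -4*(30 + 10/3)/(1 + 2*(30 + 10/3) + 40*(30 + 10/3)²)*47 = -4*100/3/(1 + 2*(100/3) + 40*(100/3)²)*47 = -4*100/3/(1 + 200/3 + 40*(10000/9))*47 = -4*100/3/(1 + 200/3 + 400000/9)*47 = -4*100/3/400609/9*47 = -4*100/3*9/400609*47 = -1200/400609*47 = -56400/400609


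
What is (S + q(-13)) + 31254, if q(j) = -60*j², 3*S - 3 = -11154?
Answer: 17397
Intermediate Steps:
S = -3717 (S = 1 + (⅓)*(-11154) = 1 - 3718 = -3717)
(S + q(-13)) + 31254 = (-3717 - 60*(-13)²) + 31254 = (-3717 - 60*169) + 31254 = (-3717 - 10140) + 31254 = -13857 + 31254 = 17397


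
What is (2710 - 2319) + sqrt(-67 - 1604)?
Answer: 391 + I*sqrt(1671) ≈ 391.0 + 40.878*I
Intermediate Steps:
(2710 - 2319) + sqrt(-67 - 1604) = 391 + sqrt(-1671) = 391 + I*sqrt(1671)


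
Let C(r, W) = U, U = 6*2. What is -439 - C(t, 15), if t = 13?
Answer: -451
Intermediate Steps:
U = 12
C(r, W) = 12
-439 - C(t, 15) = -439 - 1*12 = -439 - 12 = -451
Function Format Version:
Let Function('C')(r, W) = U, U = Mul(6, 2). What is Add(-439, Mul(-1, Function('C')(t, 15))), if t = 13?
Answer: -451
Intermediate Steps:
U = 12
Function('C')(r, W) = 12
Add(-439, Mul(-1, Function('C')(t, 15))) = Add(-439, Mul(-1, 12)) = Add(-439, -12) = -451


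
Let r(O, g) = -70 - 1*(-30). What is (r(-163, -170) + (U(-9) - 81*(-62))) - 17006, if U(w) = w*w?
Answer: -11943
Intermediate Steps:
U(w) = w**2
r(O, g) = -40 (r(O, g) = -70 + 30 = -40)
(r(-163, -170) + (U(-9) - 81*(-62))) - 17006 = (-40 + ((-9)**2 - 81*(-62))) - 17006 = (-40 + (81 + 5022)) - 17006 = (-40 + 5103) - 17006 = 5063 - 17006 = -11943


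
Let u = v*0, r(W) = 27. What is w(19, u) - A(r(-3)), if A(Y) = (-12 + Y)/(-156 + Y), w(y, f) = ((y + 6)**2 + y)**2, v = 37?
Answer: 17833653/43 ≈ 4.1474e+5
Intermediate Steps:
u = 0 (u = 37*0 = 0)
w(y, f) = (y + (6 + y)**2)**2 (w(y, f) = ((6 + y)**2 + y)**2 = (y + (6 + y)**2)**2)
A(Y) = (-12 + Y)/(-156 + Y)
w(19, u) - A(r(-3)) = (19 + (6 + 19)**2)**2 - (-12 + 27)/(-156 + 27) = (19 + 25**2)**2 - 15/(-129) = (19 + 625)**2 - (-1)*15/129 = 644**2 - 1*(-5/43) = 414736 + 5/43 = 17833653/43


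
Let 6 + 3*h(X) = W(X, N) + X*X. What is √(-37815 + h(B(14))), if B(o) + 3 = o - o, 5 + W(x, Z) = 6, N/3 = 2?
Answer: I*√340323/3 ≈ 194.46*I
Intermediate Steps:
N = 6 (N = 3*2 = 6)
W(x, Z) = 1 (W(x, Z) = -5 + 6 = 1)
B(o) = -3 (B(o) = -3 + (o - o) = -3 + 0 = -3)
h(X) = -5/3 + X²/3 (h(X) = -2 + (1 + X*X)/3 = -2 + (1 + X²)/3 = -2 + (⅓ + X²/3) = -5/3 + X²/3)
√(-37815 + h(B(14))) = √(-37815 + (-5/3 + (⅓)*(-3)²)) = √(-37815 + (-5/3 + (⅓)*9)) = √(-37815 + (-5/3 + 3)) = √(-37815 + 4/3) = √(-113441/3) = I*√340323/3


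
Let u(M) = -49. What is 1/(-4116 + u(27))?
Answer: -1/4165 ≈ -0.00024010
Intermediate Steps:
1/(-4116 + u(27)) = 1/(-4116 - 49) = 1/(-4165) = -1/4165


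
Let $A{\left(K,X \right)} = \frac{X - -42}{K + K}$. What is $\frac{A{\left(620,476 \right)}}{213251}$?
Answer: $\frac{259}{132215620} \approx 1.9589 \cdot 10^{-6}$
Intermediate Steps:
$A{\left(K,X \right)} = \frac{42 + X}{2 K}$ ($A{\left(K,X \right)} = \frac{X + 42}{2 K} = \left(42 + X\right) \frac{1}{2 K} = \frac{42 + X}{2 K}$)
$\frac{A{\left(620,476 \right)}}{213251} = \frac{\frac{1}{2} \cdot \frac{1}{620} \left(42 + 476\right)}{213251} = \frac{1}{2} \cdot \frac{1}{620} \cdot 518 \cdot \frac{1}{213251} = \frac{259}{620} \cdot \frac{1}{213251} = \frac{259}{132215620}$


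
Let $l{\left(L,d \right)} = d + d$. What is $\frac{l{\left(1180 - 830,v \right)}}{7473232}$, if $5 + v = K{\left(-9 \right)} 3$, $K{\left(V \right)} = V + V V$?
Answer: $\frac{211}{3736616} \approx 5.6468 \cdot 10^{-5}$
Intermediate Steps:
$K{\left(V \right)} = V + V^{2}$
$v = 211$ ($v = -5 + - 9 \left(1 - 9\right) 3 = -5 + \left(-9\right) \left(-8\right) 3 = -5 + 72 \cdot 3 = -5 + 216 = 211$)
$l{\left(L,d \right)} = 2 d$
$\frac{l{\left(1180 - 830,v \right)}}{7473232} = \frac{2 \cdot 211}{7473232} = 422 \cdot \frac{1}{7473232} = \frac{211}{3736616}$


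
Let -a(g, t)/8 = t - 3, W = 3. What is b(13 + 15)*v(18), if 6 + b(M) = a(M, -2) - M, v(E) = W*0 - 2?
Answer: -12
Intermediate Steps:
v(E) = -2 (v(E) = 3*0 - 2 = 0 - 2 = -2)
a(g, t) = 24 - 8*t (a(g, t) = -8*(t - 3) = -8*(-3 + t) = 24 - 8*t)
b(M) = 34 - M (b(M) = -6 + ((24 - 8*(-2)) - M) = -6 + ((24 + 16) - M) = -6 + (40 - M) = 34 - M)
b(13 + 15)*v(18) = (34 - (13 + 15))*(-2) = (34 - 1*28)*(-2) = (34 - 28)*(-2) = 6*(-2) = -12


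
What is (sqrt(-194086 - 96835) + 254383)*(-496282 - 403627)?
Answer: -228921551147 - 899909*I*sqrt(290921) ≈ -2.2892e+11 - 4.8538e+8*I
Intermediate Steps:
(sqrt(-194086 - 96835) + 254383)*(-496282 - 403627) = (sqrt(-290921) + 254383)*(-899909) = (I*sqrt(290921) + 254383)*(-899909) = (254383 + I*sqrt(290921))*(-899909) = -228921551147 - 899909*I*sqrt(290921)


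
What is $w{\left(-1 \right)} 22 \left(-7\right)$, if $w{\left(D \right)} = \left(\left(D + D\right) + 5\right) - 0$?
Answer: $-462$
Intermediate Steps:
$w{\left(D \right)} = 5 + 2 D$ ($w{\left(D \right)} = \left(2 D + 5\right) + 0 = \left(5 + 2 D\right) + 0 = 5 + 2 D$)
$w{\left(-1 \right)} 22 \left(-7\right) = \left(5 + 2 \left(-1\right)\right) 22 \left(-7\right) = \left(5 - 2\right) 22 \left(-7\right) = 3 \cdot 22 \left(-7\right) = 66 \left(-7\right) = -462$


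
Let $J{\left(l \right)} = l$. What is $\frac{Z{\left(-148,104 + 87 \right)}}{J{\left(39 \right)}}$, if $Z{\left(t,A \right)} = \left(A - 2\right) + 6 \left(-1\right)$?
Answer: $\frac{61}{13} \approx 4.6923$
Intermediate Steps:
$Z{\left(t,A \right)} = -8 + A$ ($Z{\left(t,A \right)} = \left(-2 + A\right) - 6 = -8 + A$)
$\frac{Z{\left(-148,104 + 87 \right)}}{J{\left(39 \right)}} = \frac{-8 + \left(104 + 87\right)}{39} = \left(-8 + 191\right) \frac{1}{39} = 183 \cdot \frac{1}{39} = \frac{61}{13}$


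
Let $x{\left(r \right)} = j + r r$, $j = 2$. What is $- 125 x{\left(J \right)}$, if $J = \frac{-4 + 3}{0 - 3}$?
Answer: $- \frac{2375}{9} \approx -263.89$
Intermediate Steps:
$J = \frac{1}{3}$ ($J = - \frac{1}{-3} = \left(-1\right) \left(- \frac{1}{3}\right) = \frac{1}{3} \approx 0.33333$)
$x{\left(r \right)} = 2 + r^{2}$ ($x{\left(r \right)} = 2 + r r = 2 + r^{2}$)
$- 125 x{\left(J \right)} = - 125 \left(2 + \left(\frac{1}{3}\right)^{2}\right) = - 125 \left(2 + \frac{1}{9}\right) = \left(-125\right) \frac{19}{9} = - \frac{2375}{9}$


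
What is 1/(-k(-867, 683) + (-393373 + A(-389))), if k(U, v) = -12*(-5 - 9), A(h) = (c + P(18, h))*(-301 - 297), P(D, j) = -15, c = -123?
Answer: -1/311017 ≈ -3.2153e-6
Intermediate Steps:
A(h) = 82524 (A(h) = (-123 - 15)*(-301 - 297) = -138*(-598) = 82524)
k(U, v) = 168 (k(U, v) = -12*(-14) = 168)
1/(-k(-867, 683) + (-393373 + A(-389))) = 1/(-1*168 + (-393373 + 82524)) = 1/(-168 - 310849) = 1/(-311017) = -1/311017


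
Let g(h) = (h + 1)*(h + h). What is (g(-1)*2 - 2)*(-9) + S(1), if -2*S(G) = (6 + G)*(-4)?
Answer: 32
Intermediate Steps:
g(h) = 2*h*(1 + h) (g(h) = (1 + h)*(2*h) = 2*h*(1 + h))
S(G) = 12 + 2*G (S(G) = -(6 + G)*(-4)/2 = -(-24 - 4*G)/2 = 12 + 2*G)
(g(-1)*2 - 2)*(-9) + S(1) = ((2*(-1)*(1 - 1))*2 - 2)*(-9) + (12 + 2*1) = ((2*(-1)*0)*2 - 2)*(-9) + (12 + 2) = (0*2 - 2)*(-9) + 14 = (0 - 2)*(-9) + 14 = -2*(-9) + 14 = 18 + 14 = 32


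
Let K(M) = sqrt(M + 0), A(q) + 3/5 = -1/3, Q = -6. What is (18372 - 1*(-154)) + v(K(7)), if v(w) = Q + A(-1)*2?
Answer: 277772/15 ≈ 18518.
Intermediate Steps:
A(q) = -14/15 (A(q) = -3/5 - 1/3 = -14/15)
K(M) = sqrt(M)
v(w) = -118/15 (v(w) = -6 - 14/15*2 = -6 - 28/15 = -118/15)
(18372 - 1*(-154)) + v(K(7)) = (18372 - 1*(-154)) - 118/15 = (18372 + 154) - 118/15 = 18526 - 118/15 = 277772/15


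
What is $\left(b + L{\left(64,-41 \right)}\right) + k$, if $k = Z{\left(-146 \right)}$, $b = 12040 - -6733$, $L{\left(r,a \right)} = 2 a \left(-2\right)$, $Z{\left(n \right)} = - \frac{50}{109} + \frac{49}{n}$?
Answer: $\frac{301350777}{15914} \approx 18936.0$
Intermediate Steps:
$Z{\left(n \right)} = - \frac{50}{109} + \frac{49}{n}$ ($Z{\left(n \right)} = \left(-50\right) \frac{1}{109} + \frac{49}{n} = - \frac{50}{109} + \frac{49}{n}$)
$L{\left(r,a \right)} = - 4 a$
$b = 18773$ ($b = 12040 + 6733 = 18773$)
$k = - \frac{12641}{15914}$ ($k = - \frac{50}{109} + \frac{49}{-146} = - \frac{50}{109} + 49 \left(- \frac{1}{146}\right) = - \frac{50}{109} - \frac{49}{146} = - \frac{12641}{15914} \approx -0.79433$)
$\left(b + L{\left(64,-41 \right)}\right) + k = \left(18773 - -164\right) - \frac{12641}{15914} = \left(18773 + 164\right) - \frac{12641}{15914} = 18937 - \frac{12641}{15914} = \frac{301350777}{15914}$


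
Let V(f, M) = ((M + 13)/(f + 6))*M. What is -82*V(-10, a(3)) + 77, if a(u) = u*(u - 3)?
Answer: 77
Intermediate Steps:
a(u) = u*(-3 + u)
V(f, M) = M*(13 + M)/(6 + f) (V(f, M) = ((13 + M)/(6 + f))*M = M*(13 + M)/(6 + f))
-82*V(-10, a(3)) + 77 = -82*3*(-3 + 3)*(13 + 3*(-3 + 3))/(6 - 10) + 77 = -82*3*0*(13 + 3*0)/(-4) + 77 = -0*(-1)*(13 + 0)/4 + 77 = -0*(-1)*13/4 + 77 = -82*0 + 77 = 0 + 77 = 77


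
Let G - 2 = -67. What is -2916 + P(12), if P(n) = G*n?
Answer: -3696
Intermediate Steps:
G = -65 (G = 2 - 67 = -65)
P(n) = -65*n
-2916 + P(12) = -2916 - 65*12 = -2916 - 780 = -3696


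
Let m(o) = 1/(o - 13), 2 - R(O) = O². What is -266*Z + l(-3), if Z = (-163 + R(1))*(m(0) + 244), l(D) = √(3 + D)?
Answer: 136644732/13 ≈ 1.0511e+7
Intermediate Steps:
R(O) = 2 - O²
m(o) = 1/(-13 + o)
Z = -513702/13 (Z = (-163 + (2 - 1*1²))*(1/(-13 + 0) + 244) = (-163 + (2 - 1*1))*(1/(-13) + 244) = (-163 + (2 - 1))*(-1/13 + 244) = (-163 + 1)*(3171/13) = -162*3171/13 = -513702/13 ≈ -39516.)
-266*Z + l(-3) = -266*(-513702/13) + √(3 - 3) = 136644732/13 + √0 = 136644732/13 + 0 = 136644732/13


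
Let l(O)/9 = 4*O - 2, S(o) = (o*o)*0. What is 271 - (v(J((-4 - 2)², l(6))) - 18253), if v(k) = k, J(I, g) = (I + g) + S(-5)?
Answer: 18290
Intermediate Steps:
S(o) = 0 (S(o) = o²*0 = 0)
l(O) = -18 + 36*O (l(O) = 9*(4*O - 2) = 9*(-2 + 4*O) = -18 + 36*O)
J(I, g) = I + g (J(I, g) = (I + g) + 0 = I + g)
271 - (v(J((-4 - 2)², l(6))) - 18253) = 271 - (((-4 - 2)² + (-18 + 36*6)) - 18253) = 271 - (((-6)² + (-18 + 216)) - 18253) = 271 - ((36 + 198) - 18253) = 271 - (234 - 18253) = 271 - 1*(-18019) = 271 + 18019 = 18290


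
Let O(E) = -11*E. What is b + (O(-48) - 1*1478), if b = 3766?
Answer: 2816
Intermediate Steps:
b + (O(-48) - 1*1478) = 3766 + (-11*(-48) - 1*1478) = 3766 + (528 - 1478) = 3766 - 950 = 2816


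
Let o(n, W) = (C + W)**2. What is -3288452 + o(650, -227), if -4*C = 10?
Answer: -12943127/4 ≈ -3.2358e+6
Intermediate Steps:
C = -5/2 (C = -1/4*10 = -5/2 ≈ -2.5000)
o(n, W) = (-5/2 + W)**2
-3288452 + o(650, -227) = -3288452 + (-5 + 2*(-227))**2/4 = -3288452 + (-5 - 454)**2/4 = -3288452 + (1/4)*(-459)**2 = -3288452 + (1/4)*210681 = -3288452 + 210681/4 = -12943127/4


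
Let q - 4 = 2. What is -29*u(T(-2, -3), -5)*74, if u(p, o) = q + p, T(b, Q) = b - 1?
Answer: -6438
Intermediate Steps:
q = 6 (q = 4 + 2 = 6)
T(b, Q) = -1 + b
u(p, o) = 6 + p
-29*u(T(-2, -3), -5)*74 = -29*(6 + (-1 - 2))*74 = -29*(6 - 3)*74 = -29*3*74 = -87*74 = -6438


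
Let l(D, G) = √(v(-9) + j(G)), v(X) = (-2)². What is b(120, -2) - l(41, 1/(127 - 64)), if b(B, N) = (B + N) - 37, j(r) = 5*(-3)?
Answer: 81 - I*√11 ≈ 81.0 - 3.3166*I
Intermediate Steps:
j(r) = -15
b(B, N) = -37 + B + N
v(X) = 4
l(D, G) = I*√11 (l(D, G) = √(4 - 15) = √(-11) = I*√11)
b(120, -2) - l(41, 1/(127 - 64)) = (-37 + 120 - 2) - I*√11 = 81 - I*√11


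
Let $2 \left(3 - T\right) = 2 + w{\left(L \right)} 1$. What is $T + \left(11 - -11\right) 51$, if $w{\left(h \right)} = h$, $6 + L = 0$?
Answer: $1127$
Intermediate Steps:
$L = -6$ ($L = -6 + 0 = -6$)
$T = 5$ ($T = 3 - \frac{2 - 6}{2} = 3 - -2 = 3 + 2 = 5$)
$T + \left(11 - -11\right) 51 = 5 + \left(11 - -11\right) 51 = 5 + \left(11 + 11\right) 51 = 5 + 22 \cdot 51 = 5 + 1122 = 1127$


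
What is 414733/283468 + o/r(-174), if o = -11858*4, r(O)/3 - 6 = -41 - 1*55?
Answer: 6778716043/38268180 ≈ 177.14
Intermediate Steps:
r(O) = -270 (r(O) = 18 + 3*(-41 - 1*55) = 18 + 3*(-41 - 55) = 18 + 3*(-96) = 18 - 288 = -270)
o = -47432
414733/283468 + o/r(-174) = 414733/283468 - 47432/(-270) = 414733*(1/283468) - 47432*(-1/270) = 414733/283468 + 23716/135 = 6778716043/38268180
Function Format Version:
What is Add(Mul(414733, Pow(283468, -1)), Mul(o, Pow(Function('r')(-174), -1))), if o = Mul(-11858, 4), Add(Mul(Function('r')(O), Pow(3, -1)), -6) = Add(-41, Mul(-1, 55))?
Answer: Rational(6778716043, 38268180) ≈ 177.14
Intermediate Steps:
Function('r')(O) = -270 (Function('r')(O) = Add(18, Mul(3, Add(-41, Mul(-1, 55)))) = Add(18, Mul(3, Add(-41, -55))) = Add(18, Mul(3, -96)) = Add(18, -288) = -270)
o = -47432
Add(Mul(414733, Pow(283468, -1)), Mul(o, Pow(Function('r')(-174), -1))) = Add(Mul(414733, Pow(283468, -1)), Mul(-47432, Pow(-270, -1))) = Add(Mul(414733, Rational(1, 283468)), Mul(-47432, Rational(-1, 270))) = Add(Rational(414733, 283468), Rational(23716, 135)) = Rational(6778716043, 38268180)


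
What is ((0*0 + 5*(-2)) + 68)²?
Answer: 3364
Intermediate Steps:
((0*0 + 5*(-2)) + 68)² = ((0 - 10) + 68)² = (-10 + 68)² = 58² = 3364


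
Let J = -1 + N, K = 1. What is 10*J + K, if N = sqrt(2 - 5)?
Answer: -9 + 10*I*sqrt(3) ≈ -9.0 + 17.32*I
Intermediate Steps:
N = I*sqrt(3) (N = sqrt(-3) = I*sqrt(3) ≈ 1.732*I)
J = -1 + I*sqrt(3) ≈ -1.0 + 1.732*I
10*J + K = 10*(-1 + I*sqrt(3)) + 1 = (-10 + 10*I*sqrt(3)) + 1 = -9 + 10*I*sqrt(3)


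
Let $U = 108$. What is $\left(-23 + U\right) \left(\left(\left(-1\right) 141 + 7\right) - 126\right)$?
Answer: $-22100$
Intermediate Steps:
$\left(-23 + U\right) \left(\left(\left(-1\right) 141 + 7\right) - 126\right) = \left(-23 + 108\right) \left(\left(\left(-1\right) 141 + 7\right) - 126\right) = 85 \left(\left(-141 + 7\right) - 126\right) = 85 \left(-134 - 126\right) = 85 \left(-260\right) = -22100$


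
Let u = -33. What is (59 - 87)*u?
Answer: 924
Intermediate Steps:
(59 - 87)*u = (59 - 87)*(-33) = -28*(-33) = 924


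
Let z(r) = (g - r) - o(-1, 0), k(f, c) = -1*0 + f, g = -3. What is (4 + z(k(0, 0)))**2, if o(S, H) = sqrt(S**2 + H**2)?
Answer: 0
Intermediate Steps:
k(f, c) = f (k(f, c) = 0 + f = f)
o(S, H) = sqrt(H**2 + S**2)
z(r) = -4 - r (z(r) = (-3 - r) - sqrt(0**2 + (-1)**2) = (-3 - r) - sqrt(0 + 1) = (-3 - r) - sqrt(1) = (-3 - r) - 1*1 = (-3 - r) - 1 = -4 - r)
(4 + z(k(0, 0)))**2 = (4 + (-4 - 1*0))**2 = (4 + (-4 + 0))**2 = (4 - 4)**2 = 0**2 = 0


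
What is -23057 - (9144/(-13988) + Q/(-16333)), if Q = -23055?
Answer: -1316978449654/57116501 ≈ -23058.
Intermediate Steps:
-23057 - (9144/(-13988) + Q/(-16333)) = -23057 - (9144/(-13988) - 23055/(-16333)) = -23057 - (9144*(-1/13988) - 23055*(-1/16333)) = -23057 - (-2286/3497 + 23055/16333) = -23057 - 1*43286097/57116501 = -23057 - 43286097/57116501 = -1316978449654/57116501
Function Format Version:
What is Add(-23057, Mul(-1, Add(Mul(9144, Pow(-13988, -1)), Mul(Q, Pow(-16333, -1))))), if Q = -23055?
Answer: Rational(-1316978449654, 57116501) ≈ -23058.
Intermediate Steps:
Add(-23057, Mul(-1, Add(Mul(9144, Pow(-13988, -1)), Mul(Q, Pow(-16333, -1))))) = Add(-23057, Mul(-1, Add(Mul(9144, Pow(-13988, -1)), Mul(-23055, Pow(-16333, -1))))) = Add(-23057, Mul(-1, Add(Mul(9144, Rational(-1, 13988)), Mul(-23055, Rational(-1, 16333))))) = Add(-23057, Mul(-1, Add(Rational(-2286, 3497), Rational(23055, 16333)))) = Add(-23057, Mul(-1, Rational(43286097, 57116501))) = Add(-23057, Rational(-43286097, 57116501)) = Rational(-1316978449654, 57116501)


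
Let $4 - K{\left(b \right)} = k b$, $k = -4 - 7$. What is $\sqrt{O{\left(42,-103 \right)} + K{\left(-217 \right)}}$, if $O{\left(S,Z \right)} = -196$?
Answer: $i \sqrt{2579} \approx 50.784 i$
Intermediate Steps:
$k = -11$ ($k = -4 - 7 = -11$)
$K{\left(b \right)} = 4 + 11 b$ ($K{\left(b \right)} = 4 - - 11 b = 4 + 11 b$)
$\sqrt{O{\left(42,-103 \right)} + K{\left(-217 \right)}} = \sqrt{-196 + \left(4 + 11 \left(-217\right)\right)} = \sqrt{-196 + \left(4 - 2387\right)} = \sqrt{-196 - 2383} = \sqrt{-2579} = i \sqrt{2579}$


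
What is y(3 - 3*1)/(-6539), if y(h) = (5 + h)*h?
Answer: 0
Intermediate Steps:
y(h) = h*(5 + h)
y(3 - 3*1)/(-6539) = ((3 - 3*1)*(5 + (3 - 3*1)))/(-6539) = ((3 - 3)*(5 + (3 - 3)))*(-1/6539) = (0*(5 + 0))*(-1/6539) = (0*5)*(-1/6539) = 0*(-1/6539) = 0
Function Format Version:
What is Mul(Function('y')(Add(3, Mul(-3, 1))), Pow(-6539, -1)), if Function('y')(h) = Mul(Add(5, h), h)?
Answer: 0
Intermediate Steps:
Function('y')(h) = Mul(h, Add(5, h))
Mul(Function('y')(Add(3, Mul(-3, 1))), Pow(-6539, -1)) = Mul(Mul(Add(3, Mul(-3, 1)), Add(5, Add(3, Mul(-3, 1)))), Pow(-6539, -1)) = Mul(Mul(Add(3, -3), Add(5, Add(3, -3))), Rational(-1, 6539)) = Mul(Mul(0, Add(5, 0)), Rational(-1, 6539)) = Mul(Mul(0, 5), Rational(-1, 6539)) = Mul(0, Rational(-1, 6539)) = 0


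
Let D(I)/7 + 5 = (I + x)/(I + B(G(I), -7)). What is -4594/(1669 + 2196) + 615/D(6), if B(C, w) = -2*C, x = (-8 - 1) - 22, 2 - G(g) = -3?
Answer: 1869422/27055 ≈ 69.097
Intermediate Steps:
G(g) = 5 (G(g) = 2 - 1*(-3) = 2 + 3 = 5)
x = -31 (x = -9 - 22 = -31)
D(I) = -35 + 7*(-31 + I)/(-10 + I) (D(I) = -35 + 7*((I - 31)/(I - 2*5)) = -35 + 7*((-31 + I)/(I - 10)) = -35 + 7*((-31 + I)/(-10 + I)) = -35 + 7*(-31 + I)/(-10 + I))
-4594/(1669 + 2196) + 615/D(6) = -4594/(1669 + 2196) + 615/((7*(19 - 4*6)/(-10 + 6))) = -4594/3865 + 615/((7*(19 - 24)/(-4))) = -4594*1/3865 + 615/((7*(-¼)*(-5))) = -4594/3865 + 615/(35/4) = -4594/3865 + 615*(4/35) = -4594/3865 + 492/7 = 1869422/27055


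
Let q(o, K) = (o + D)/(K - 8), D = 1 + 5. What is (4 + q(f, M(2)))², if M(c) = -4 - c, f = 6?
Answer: 484/49 ≈ 9.8775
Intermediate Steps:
D = 6
q(o, K) = (6 + o)/(-8 + K) (q(o, K) = (o + 6)/(K - 8) = (6 + o)/(-8 + K))
(4 + q(f, M(2)))² = (4 + (6 + 6)/(-8 + (-4 - 1*2)))² = (4 + 12/(-8 + (-4 - 2)))² = (4 + 12/(-8 - 6))² = (4 + 12/(-14))² = (4 - 1/14*12)² = (4 - 6/7)² = (22/7)² = 484/49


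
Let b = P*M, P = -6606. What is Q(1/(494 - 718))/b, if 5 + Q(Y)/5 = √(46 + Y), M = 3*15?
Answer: 5/59454 - √144242/3329424 ≈ -2.9973e-5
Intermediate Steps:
M = 45
Q(Y) = -25 + 5*√(46 + Y)
b = -297270 (b = -6606*45 = -297270)
Q(1/(494 - 718))/b = (-25 + 5*√(46 + 1/(494 - 718)))/(-297270) = (-25 + 5*√(46 + 1/(-224)))*(-1/297270) = (-25 + 5*√(46 - 1/224))*(-1/297270) = (-25 + 5*√(10303/224))*(-1/297270) = (-25 + 5*(√144242/56))*(-1/297270) = (-25 + 5*√144242/56)*(-1/297270) = 5/59454 - √144242/3329424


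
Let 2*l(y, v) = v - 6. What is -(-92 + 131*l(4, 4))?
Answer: 223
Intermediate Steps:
l(y, v) = -3 + v/2 (l(y, v) = (v - 6)/2 = (-6 + v)/2 = -3 + v/2)
-(-92 + 131*l(4, 4)) = -(-92 + 131*(-3 + (½)*4)) = -(-92 + 131*(-3 + 2)) = -(-92 + 131*(-1)) = -(-92 - 131) = -1*(-223) = 223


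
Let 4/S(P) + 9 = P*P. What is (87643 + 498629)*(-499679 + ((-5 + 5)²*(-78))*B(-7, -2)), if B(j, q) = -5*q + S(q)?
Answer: -292947806688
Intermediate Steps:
S(P) = 4/(-9 + P²) (S(P) = 4/(-9 + P*P) = 4/(-9 + P²))
B(j, q) = -5*q + 4/(-9 + q²)
(87643 + 498629)*(-499679 + ((-5 + 5)²*(-78))*B(-7, -2)) = (87643 + 498629)*(-499679 + ((-5 + 5)²*(-78))*((4 - 5*(-2)*(-9 + (-2)²))/(-9 + (-2)²))) = 586272*(-499679 + (0²*(-78))*((4 - 5*(-2)*(-9 + 4))/(-9 + 4))) = 586272*(-499679 + (0*(-78))*((4 - 5*(-2)*(-5))/(-5))) = 586272*(-499679 + 0*(-(4 - 50)/5)) = 586272*(-499679 + 0*(-⅕*(-46))) = 586272*(-499679 + 0*(46/5)) = 586272*(-499679 + 0) = 586272*(-499679) = -292947806688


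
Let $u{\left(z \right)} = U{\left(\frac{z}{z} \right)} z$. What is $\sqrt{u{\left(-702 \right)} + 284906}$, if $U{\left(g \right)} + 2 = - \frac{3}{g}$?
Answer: $4 \sqrt{18026} \approx 537.04$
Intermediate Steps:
$U{\left(g \right)} = -2 - \frac{3}{g}$
$u{\left(z \right)} = - 5 z$ ($u{\left(z \right)} = \left(-2 - \frac{3}{z \frac{1}{z}}\right) z = \left(-2 - \frac{3}{1}\right) z = \left(-2 - 3\right) z = - 5 z$)
$\sqrt{u{\left(-702 \right)} + 284906} = \sqrt{\left(-5\right) \left(-702\right) + 284906} = \sqrt{3510 + 284906} = \sqrt{288416} = 4 \sqrt{18026}$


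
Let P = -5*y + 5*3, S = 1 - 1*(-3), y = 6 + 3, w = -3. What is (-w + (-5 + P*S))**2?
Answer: 14884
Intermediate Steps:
y = 9
S = 4 (S = 1 + 3 = 4)
P = -30 (P = -5*9 + 5*3 = -45 + 15 = -30)
(-w + (-5 + P*S))**2 = (-1*(-3) + (-5 - 30*4))**2 = (3 + (-5 - 120))**2 = (3 - 125)**2 = (-122)**2 = 14884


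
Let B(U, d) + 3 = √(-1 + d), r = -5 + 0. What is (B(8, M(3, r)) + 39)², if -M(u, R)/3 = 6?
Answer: (36 + I*√19)² ≈ 1277.0 + 313.84*I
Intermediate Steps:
r = -5
M(u, R) = -18 (M(u, R) = -3*6 = -18)
B(U, d) = -3 + √(-1 + d)
(B(8, M(3, r)) + 39)² = ((-3 + √(-1 - 18)) + 39)² = ((-3 + √(-19)) + 39)² = ((-3 + I*√19) + 39)² = (36 + I*√19)²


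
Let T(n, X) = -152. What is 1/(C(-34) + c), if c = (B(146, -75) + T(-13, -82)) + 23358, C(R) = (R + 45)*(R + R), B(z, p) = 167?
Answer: 1/22625 ≈ 4.4199e-5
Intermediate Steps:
C(R) = 2*R*(45 + R) (C(R) = (45 + R)*(2*R) = 2*R*(45 + R))
c = 23373 (c = (167 - 152) + 23358 = 15 + 23358 = 23373)
1/(C(-34) + c) = 1/(2*(-34)*(45 - 34) + 23373) = 1/(2*(-34)*11 + 23373) = 1/(-748 + 23373) = 1/22625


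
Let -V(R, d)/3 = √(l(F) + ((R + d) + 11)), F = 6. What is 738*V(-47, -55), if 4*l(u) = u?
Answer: -1107*I*√358 ≈ -20945.0*I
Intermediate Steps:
l(u) = u/4
V(R, d) = -3*√(25/2 + R + d) (V(R, d) = -3*√((¼)*6 + ((R + d) + 11)) = -3*√(3/2 + (11 + R + d)) = -3*√(25/2 + R + d))
738*V(-47, -55) = 738*(-3*√(50 + 4*(-47) + 4*(-55))/2) = 738*(-3*√(50 - 188 - 220)/2) = 738*(-3*I*√358/2) = -1107*I*√358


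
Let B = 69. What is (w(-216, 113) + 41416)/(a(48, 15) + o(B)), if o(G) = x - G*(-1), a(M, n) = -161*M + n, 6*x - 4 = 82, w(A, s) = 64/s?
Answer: -298728/55031 ≈ -5.4284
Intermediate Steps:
x = 43/3 (x = 2/3 + (1/6)*82 = 2/3 + 41/3 = 43/3 ≈ 14.333)
a(M, n) = n - 161*M
o(G) = 43/3 + G (o(G) = 43/3 - G*(-1) = 43/3 - (-1)*G = 43/3 + G)
(w(-216, 113) + 41416)/(a(48, 15) + o(B)) = (64/113 + 41416)/((15 - 161*48) + (43/3 + 69)) = (64*(1/113) + 41416)/((15 - 7728) + 250/3) = (64/113 + 41416)/(-7713 + 250/3) = 4680072/(113*(-22889/3)) = (4680072/113)*(-3/22889) = -298728/55031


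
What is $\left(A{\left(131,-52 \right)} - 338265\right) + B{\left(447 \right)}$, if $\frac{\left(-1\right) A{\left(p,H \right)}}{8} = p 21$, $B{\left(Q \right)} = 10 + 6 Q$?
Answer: $-357581$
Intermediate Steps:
$A{\left(p,H \right)} = - 168 p$ ($A{\left(p,H \right)} = - 8 p 21 = - 8 \cdot 21 p = - 168 p$)
$\left(A{\left(131,-52 \right)} - 338265\right) + B{\left(447 \right)} = \left(\left(-168\right) 131 - 338265\right) + \left(10 + 6 \cdot 447\right) = \left(-22008 - 338265\right) + \left(10 + 2682\right) = -360273 + 2692 = -357581$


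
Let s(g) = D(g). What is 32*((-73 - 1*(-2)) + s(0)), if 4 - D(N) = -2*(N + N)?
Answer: -2144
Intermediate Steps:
D(N) = 4 + 4*N (D(N) = 4 - (-2)*(N + N) = 4 - (-2)*2*N = 4 - (-4)*N = 4 + 4*N)
s(g) = 4 + 4*g
32*((-73 - 1*(-2)) + s(0)) = 32*((-73 - 1*(-2)) + (4 + 4*0)) = 32*((-73 + 2) + (4 + 0)) = 32*(-71 + 4) = 32*(-67) = -2144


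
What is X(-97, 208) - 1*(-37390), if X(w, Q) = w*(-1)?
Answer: 37487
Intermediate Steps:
X(w, Q) = -w
X(-97, 208) - 1*(-37390) = -1*(-97) - 1*(-37390) = 97 + 37390 = 37487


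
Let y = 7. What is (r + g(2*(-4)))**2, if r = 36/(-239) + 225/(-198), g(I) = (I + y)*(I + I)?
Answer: 5984724321/27646564 ≈ 216.47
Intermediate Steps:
g(I) = 2*I*(7 + I) (g(I) = (I + 7)*(I + I) = (7 + I)*(2*I) = 2*I*(7 + I))
r = -6767/5258 (r = 36*(-1/239) + 225*(-1/198) = -36/239 - 25/22 = -6767/5258 ≈ -1.2870)
(r + g(2*(-4)))**2 = (-6767/5258 + 2*(2*(-4))*(7 + 2*(-4)))**2 = (-6767/5258 + 2*(-8)*(7 - 8))**2 = (-6767/5258 + 2*(-8)*(-1))**2 = (-6767/5258 + 16)**2 = (77361/5258)**2 = 5984724321/27646564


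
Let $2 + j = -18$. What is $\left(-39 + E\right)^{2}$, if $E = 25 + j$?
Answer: $1156$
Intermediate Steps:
$j = -20$ ($j = -2 - 18 = -20$)
$E = 5$ ($E = 25 - 20 = 5$)
$\left(-39 + E\right)^{2} = \left(-39 + 5\right)^{2} = \left(-34\right)^{2} = 1156$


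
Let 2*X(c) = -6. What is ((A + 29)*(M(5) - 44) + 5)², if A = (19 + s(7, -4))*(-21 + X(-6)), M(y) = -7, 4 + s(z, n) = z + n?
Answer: 422631364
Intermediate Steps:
s(z, n) = -4 + n + z (s(z, n) = -4 + (z + n) = -4 + (n + z) = -4 + n + z)
X(c) = -3 (X(c) = (½)*(-6) = -3)
A = -432 (A = (19 + (-4 - 4 + 7))*(-21 - 3) = (19 - 1)*(-24) = 18*(-24) = -432)
((A + 29)*(M(5) - 44) + 5)² = ((-432 + 29)*(-7 - 44) + 5)² = (-403*(-51) + 5)² = (20553 + 5)² = 20558² = 422631364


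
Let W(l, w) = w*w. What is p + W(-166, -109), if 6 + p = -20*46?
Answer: 10955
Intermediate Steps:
W(l, w) = w²
p = -926 (p = -6 - 20*46 = -6 - 920 = -926)
p + W(-166, -109) = -926 + (-109)² = -926 + 11881 = 10955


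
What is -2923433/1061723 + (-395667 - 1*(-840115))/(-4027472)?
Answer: -765370325955/267253728391 ≈ -2.8638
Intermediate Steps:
-2923433/1061723 + (-395667 - 1*(-840115))/(-4027472) = -2923433*1/1061723 + (-395667 + 840115)*(-1/4027472) = -2923433/1061723 + 444448*(-1/4027472) = -2923433/1061723 - 27778/251717 = -765370325955/267253728391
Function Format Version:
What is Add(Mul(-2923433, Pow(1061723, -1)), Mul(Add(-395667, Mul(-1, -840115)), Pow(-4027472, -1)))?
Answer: Rational(-765370325955, 267253728391) ≈ -2.8638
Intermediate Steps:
Add(Mul(-2923433, Pow(1061723, -1)), Mul(Add(-395667, Mul(-1, -840115)), Pow(-4027472, -1))) = Add(Mul(-2923433, Rational(1, 1061723)), Mul(Add(-395667, 840115), Rational(-1, 4027472))) = Add(Rational(-2923433, 1061723), Mul(444448, Rational(-1, 4027472))) = Add(Rational(-2923433, 1061723), Rational(-27778, 251717)) = Rational(-765370325955, 267253728391)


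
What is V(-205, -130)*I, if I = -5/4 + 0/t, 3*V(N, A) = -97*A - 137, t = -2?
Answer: -62365/12 ≈ -5197.1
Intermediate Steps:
V(N, A) = -137/3 - 97*A/3 (V(N, A) = (-97*A - 137)/3 = (-137 - 97*A)/3 = -137/3 - 97*A/3)
I = -5/4 (I = -5/4 + 0/(-2) = -5*¼ + 0*(-½) = -5/4 + 0 = -5/4 ≈ -1.2500)
V(-205, -130)*I = (-137/3 - 97/3*(-130))*(-5/4) = (-137/3 + 12610/3)*(-5/4) = (12473/3)*(-5/4) = -62365/12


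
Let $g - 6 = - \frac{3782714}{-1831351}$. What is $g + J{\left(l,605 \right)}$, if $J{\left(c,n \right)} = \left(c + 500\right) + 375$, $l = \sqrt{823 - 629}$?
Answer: $\frac{22153465}{25087} + \sqrt{194} \approx 896.99$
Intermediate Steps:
$l = \sqrt{194}$ ($l = \sqrt{823 - 629} = \sqrt{194} \approx 13.928$)
$J{\left(c,n \right)} = 875 + c$ ($J{\left(c,n \right)} = \left(500 + c\right) + 375 = 875 + c$)
$g = \frac{202340}{25087}$ ($g = 6 - \frac{3782714}{-1831351} = 6 - - \frac{51818}{25087} = 6 + \frac{51818}{25087} = \frac{202340}{25087} \approx 8.0655$)
$g + J{\left(l,605 \right)} = \frac{202340}{25087} + \left(875 + \sqrt{194}\right) = \frac{22153465}{25087} + \sqrt{194}$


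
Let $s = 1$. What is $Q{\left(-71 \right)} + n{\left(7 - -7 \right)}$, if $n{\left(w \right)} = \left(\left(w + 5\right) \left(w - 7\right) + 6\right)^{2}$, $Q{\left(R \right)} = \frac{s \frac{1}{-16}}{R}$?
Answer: $\frac{21948657}{1136} \approx 19321.0$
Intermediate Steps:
$Q{\left(R \right)} = - \frac{1}{16 R}$ ($Q{\left(R \right)} = \frac{1 \frac{1}{-16}}{R} = \frac{1 \left(- \frac{1}{16}\right)}{R} = - \frac{1}{16 R}$)
$n{\left(w \right)} = \left(6 + \left(-7 + w\right) \left(5 + w\right)\right)^{2}$ ($n{\left(w \right)} = \left(\left(5 + w\right) \left(-7 + w\right) + 6\right)^{2} = \left(\left(-7 + w\right) \left(5 + w\right) + 6\right)^{2} = \left(6 + \left(-7 + w\right) \left(5 + w\right)\right)^{2}$)
$Q{\left(-71 \right)} + n{\left(7 - -7 \right)} = - \frac{1}{16 \left(-71\right)} + \left(29 - \left(7 - -7\right)^{2} + 2 \left(7 - -7\right)\right)^{2} = \left(- \frac{1}{16}\right) \left(- \frac{1}{71}\right) + \left(29 - \left(7 + 7\right)^{2} + 2 \left(7 + 7\right)\right)^{2} = \frac{1}{1136} + \left(29 - 14^{2} + 2 \cdot 14\right)^{2} = \frac{1}{1136} + \left(29 - 196 + 28\right)^{2} = \frac{1}{1136} + \left(-139\right)^{2} = \frac{1}{1136} + 19321 = \frac{21948657}{1136}$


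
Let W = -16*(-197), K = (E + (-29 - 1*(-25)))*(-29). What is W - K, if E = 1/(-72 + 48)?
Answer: 72835/24 ≈ 3034.8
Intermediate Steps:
E = -1/24 (E = 1/(-24) = -1/24 ≈ -0.041667)
K = 2813/24 (K = (-1/24 + (-29 - 1*(-25)))*(-29) = (-1/24 + (-29 + 25))*(-29) = (-1/24 - 4)*(-29) = -97/24*(-29) = 2813/24 ≈ 117.21)
W = 3152
W - K = 3152 - 1*2813/24 = 3152 - 2813/24 = 72835/24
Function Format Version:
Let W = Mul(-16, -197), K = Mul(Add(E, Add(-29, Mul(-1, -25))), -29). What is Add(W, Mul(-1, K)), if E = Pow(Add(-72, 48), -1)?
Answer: Rational(72835, 24) ≈ 3034.8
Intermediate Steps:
E = Rational(-1, 24) (E = Pow(-24, -1) = Rational(-1, 24) ≈ -0.041667)
K = Rational(2813, 24) (K = Mul(Add(Rational(-1, 24), Add(-29, Mul(-1, -25))), -29) = Mul(Add(Rational(-1, 24), Add(-29, 25)), -29) = Mul(Add(Rational(-1, 24), -4), -29) = Mul(Rational(-97, 24), -29) = Rational(2813, 24) ≈ 117.21)
W = 3152
Add(W, Mul(-1, K)) = Add(3152, Mul(-1, Rational(2813, 24))) = Add(3152, Rational(-2813, 24)) = Rational(72835, 24)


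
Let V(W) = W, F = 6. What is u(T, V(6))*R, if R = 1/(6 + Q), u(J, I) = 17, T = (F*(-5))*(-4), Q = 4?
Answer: 17/10 ≈ 1.7000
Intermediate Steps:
T = 120 (T = (6*(-5))*(-4) = -30*(-4) = 120)
R = ⅒ (R = 1/(6 + 4) = 1/10 = ⅒ ≈ 0.10000)
u(T, V(6))*R = 17*(⅒) = 17/10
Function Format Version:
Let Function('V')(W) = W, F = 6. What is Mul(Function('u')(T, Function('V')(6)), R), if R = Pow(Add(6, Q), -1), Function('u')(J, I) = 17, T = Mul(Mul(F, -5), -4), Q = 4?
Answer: Rational(17, 10) ≈ 1.7000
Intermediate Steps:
T = 120 (T = Mul(Mul(6, -5), -4) = Mul(-30, -4) = 120)
R = Rational(1, 10) (R = Pow(Add(6, 4), -1) = Pow(10, -1) = Rational(1, 10) ≈ 0.10000)
Mul(Function('u')(T, Function('V')(6)), R) = Mul(17, Rational(1, 10)) = Rational(17, 10)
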